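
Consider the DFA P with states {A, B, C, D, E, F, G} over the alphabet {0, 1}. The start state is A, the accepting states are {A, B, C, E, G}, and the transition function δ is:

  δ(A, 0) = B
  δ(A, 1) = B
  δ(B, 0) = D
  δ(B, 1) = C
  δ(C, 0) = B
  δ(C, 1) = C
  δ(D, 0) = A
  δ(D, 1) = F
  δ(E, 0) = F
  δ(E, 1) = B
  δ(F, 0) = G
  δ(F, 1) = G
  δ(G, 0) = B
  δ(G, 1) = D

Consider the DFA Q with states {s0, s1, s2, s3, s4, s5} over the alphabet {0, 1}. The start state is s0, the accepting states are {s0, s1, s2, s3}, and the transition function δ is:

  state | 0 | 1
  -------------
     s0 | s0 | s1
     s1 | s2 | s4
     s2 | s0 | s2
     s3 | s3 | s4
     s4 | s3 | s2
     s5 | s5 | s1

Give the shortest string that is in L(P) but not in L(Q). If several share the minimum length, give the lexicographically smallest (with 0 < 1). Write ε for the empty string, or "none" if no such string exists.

The string 11 is accepted by P but not by Q.
No shorter string lies in the difference, and 11 is the lexicographically first length-2 string in L(P) \ L(Q).

11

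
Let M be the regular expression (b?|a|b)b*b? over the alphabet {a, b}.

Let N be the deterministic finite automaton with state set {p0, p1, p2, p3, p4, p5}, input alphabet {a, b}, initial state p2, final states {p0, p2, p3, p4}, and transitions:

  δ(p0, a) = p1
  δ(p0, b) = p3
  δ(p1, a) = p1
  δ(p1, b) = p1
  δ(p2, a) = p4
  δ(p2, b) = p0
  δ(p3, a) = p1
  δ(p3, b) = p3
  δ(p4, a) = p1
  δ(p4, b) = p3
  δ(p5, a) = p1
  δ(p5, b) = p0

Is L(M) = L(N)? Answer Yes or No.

Converting the expression M to a DFA (subset construction, then merging equivalent states) gives the minimal DFA with states {m0, m1, m2}, start state m0, accepting states {m0, m1} and transitions m0: a→m1, b→m1; m1: a→m2, b→m1; m2: a→m2, b→m2.
Exploring the product automaton M × N from the start pair (m0, p2), following both machines on each input symbol, reaches 5 state pairs: (m0, p2), (m1, p4), (m1, p0), (m2, p1), (m1, p3).
M accepts in {m0, m1} and N accepts in {p0, p2, p3, p4}. In every reachable pair the two components are either both accepting — (m0, p2), (m1, p4), (m1, p0), (m1, p3) — or both non-accepting, so no string is accepted by exactly one of the machines: L(M) \ L(N) and L(N) \ L(M) are both empty.
Hence every string is accepted by M iff it is accepted by N, and the two languages coincide.

Yes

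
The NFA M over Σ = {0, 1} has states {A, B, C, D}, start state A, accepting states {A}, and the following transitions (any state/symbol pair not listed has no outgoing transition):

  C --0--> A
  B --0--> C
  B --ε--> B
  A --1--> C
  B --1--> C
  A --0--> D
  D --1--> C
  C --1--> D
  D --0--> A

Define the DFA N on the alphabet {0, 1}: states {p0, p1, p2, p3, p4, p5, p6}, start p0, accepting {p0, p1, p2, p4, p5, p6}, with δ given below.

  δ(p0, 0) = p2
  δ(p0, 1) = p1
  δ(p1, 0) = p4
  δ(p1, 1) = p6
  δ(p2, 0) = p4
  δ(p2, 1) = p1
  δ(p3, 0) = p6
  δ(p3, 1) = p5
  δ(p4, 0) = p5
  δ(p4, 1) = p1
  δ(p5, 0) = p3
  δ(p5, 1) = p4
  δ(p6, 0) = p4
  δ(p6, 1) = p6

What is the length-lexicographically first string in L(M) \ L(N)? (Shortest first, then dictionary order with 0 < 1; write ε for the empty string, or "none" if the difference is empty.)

0000

The string 0000 is accepted by M but not by N.
No shorter string lies in the difference, and 0000 is the lexicographically first length-4 string in L(M) \ L(N).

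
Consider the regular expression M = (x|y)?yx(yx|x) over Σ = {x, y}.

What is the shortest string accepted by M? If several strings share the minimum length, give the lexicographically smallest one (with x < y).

By inspection of the expression, no string of length less than 3 matches, and yxx is the lexicographically first match of length 3.

yxx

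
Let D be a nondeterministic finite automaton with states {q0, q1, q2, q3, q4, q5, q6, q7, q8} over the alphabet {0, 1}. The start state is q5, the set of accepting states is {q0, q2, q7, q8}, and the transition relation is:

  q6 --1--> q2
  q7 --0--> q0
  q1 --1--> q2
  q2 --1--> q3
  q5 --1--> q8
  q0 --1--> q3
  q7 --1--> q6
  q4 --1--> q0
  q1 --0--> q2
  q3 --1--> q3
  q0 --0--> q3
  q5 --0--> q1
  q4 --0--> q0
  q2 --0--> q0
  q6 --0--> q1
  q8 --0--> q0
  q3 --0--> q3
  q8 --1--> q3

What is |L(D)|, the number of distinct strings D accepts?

6

The useful subgraph on states {q0, q1, q2, q5, q8} is acyclic, so L(D) is finite; the longest accepting path visits 4 useful states, giving maximum string length 3.
Counting accepting paths from q5 by length: 1 of length 1, 3 of length 2, 2 of length 3. Total 6.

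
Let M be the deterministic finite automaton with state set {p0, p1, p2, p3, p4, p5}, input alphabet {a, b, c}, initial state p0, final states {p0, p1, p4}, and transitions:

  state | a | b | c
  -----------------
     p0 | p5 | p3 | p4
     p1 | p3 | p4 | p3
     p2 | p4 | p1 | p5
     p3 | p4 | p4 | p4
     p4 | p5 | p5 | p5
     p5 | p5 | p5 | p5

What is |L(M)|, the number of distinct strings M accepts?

5

The useful subgraph on states {p0, p3, p4} is acyclic, so L(M) is finite; the longest accepting path visits 3 useful states, giving maximum string length 2.
Counting accepting paths from p0 by length: 1 of length 0, 1 of length 1, 3 of length 2. Total 5.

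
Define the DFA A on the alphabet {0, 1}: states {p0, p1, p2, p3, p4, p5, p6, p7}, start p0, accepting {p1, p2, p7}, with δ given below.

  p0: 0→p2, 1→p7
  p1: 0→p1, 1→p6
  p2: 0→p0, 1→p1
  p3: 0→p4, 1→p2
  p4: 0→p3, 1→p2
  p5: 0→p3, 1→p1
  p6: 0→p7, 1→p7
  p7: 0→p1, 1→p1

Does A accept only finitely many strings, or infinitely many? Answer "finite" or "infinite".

infinite

State p0 is reachable from the start and can reach an accepting state, and it lies on the cycle p0 → p2 → p0.
Traversing that cycle any number of times yields accepted strings of unbounded length, so the language is infinite.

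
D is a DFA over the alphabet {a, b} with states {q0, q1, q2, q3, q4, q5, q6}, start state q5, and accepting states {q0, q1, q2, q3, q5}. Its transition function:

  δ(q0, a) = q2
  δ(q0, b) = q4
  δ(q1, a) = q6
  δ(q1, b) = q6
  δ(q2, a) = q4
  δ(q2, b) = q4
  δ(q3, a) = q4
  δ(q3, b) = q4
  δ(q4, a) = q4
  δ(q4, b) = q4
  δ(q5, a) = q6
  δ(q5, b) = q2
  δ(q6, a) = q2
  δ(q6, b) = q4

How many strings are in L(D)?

3

The useful subgraph on states {q2, q5, q6} is acyclic, so L(D) is finite; the longest accepting path visits 3 useful states, giving maximum string length 2.
Counting accepting paths from q5 by length: 1 of length 0, 1 of length 1, 1 of length 2. Total 3.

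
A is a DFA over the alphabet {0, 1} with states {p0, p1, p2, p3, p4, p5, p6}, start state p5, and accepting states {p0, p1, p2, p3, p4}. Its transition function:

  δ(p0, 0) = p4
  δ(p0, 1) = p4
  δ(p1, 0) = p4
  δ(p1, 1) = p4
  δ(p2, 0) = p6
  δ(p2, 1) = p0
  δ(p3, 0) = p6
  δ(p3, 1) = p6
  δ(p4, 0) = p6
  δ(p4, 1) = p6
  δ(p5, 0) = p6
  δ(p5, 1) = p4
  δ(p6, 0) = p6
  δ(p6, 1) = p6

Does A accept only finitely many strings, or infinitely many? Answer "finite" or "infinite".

finite

The useful states (reachable from p5 and able to reach an accepting state) are {p4, p5}.
Restricted to these states the transition graph has no cycle, so every accepting path has bounded length and L is finite.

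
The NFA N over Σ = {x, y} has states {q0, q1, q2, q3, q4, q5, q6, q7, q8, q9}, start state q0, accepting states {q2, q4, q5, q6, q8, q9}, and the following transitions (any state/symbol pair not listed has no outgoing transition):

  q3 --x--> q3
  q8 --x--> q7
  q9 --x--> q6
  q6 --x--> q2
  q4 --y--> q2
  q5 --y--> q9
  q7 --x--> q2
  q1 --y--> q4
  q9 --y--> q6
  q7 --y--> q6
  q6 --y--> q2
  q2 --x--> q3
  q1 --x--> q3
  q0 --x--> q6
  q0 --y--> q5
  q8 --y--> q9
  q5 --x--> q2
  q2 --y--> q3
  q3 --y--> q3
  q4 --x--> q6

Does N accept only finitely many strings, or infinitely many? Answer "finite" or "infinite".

The useful states (reachable from q0 and able to reach an accepting state) are {q0, q2, q5, q6, q9}.
Restricted to these states the transition graph has no cycle, so every accepting path has bounded length and L is finite.

finite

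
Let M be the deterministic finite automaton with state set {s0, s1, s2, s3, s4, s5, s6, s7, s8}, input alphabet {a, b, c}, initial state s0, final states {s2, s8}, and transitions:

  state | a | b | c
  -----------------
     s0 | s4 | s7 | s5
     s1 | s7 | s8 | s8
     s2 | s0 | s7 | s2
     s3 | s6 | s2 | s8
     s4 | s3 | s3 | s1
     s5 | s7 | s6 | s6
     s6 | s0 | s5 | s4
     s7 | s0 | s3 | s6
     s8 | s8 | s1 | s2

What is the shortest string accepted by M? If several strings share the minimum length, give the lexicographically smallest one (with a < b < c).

A breadth-first search from s0 reaches an accepting state first via the path s0 → s4 → s3 → s2 on input aab.
No string of length < 3 is accepted (BFS exhausts all shorter strings without reaching an accepting state), and aab is the lexicographically least accepting string of length 3.

aab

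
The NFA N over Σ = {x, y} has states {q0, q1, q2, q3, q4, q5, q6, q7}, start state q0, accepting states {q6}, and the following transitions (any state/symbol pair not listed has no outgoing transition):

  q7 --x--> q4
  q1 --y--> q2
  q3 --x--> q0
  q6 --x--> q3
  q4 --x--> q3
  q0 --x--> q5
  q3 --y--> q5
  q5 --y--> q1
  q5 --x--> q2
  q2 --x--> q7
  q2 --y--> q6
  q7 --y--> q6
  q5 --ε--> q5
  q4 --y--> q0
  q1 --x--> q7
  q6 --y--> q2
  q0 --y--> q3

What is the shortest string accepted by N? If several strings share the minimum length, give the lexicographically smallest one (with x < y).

A breadth-first search from q0 reaches an accepting state first via the path q0 → q5 → q2 → q6 on input xxy.
No string of length < 3 is accepted (BFS exhausts all shorter strings without reaching an accepting state), and xxy is the lexicographically least accepting string of length 3.

xxy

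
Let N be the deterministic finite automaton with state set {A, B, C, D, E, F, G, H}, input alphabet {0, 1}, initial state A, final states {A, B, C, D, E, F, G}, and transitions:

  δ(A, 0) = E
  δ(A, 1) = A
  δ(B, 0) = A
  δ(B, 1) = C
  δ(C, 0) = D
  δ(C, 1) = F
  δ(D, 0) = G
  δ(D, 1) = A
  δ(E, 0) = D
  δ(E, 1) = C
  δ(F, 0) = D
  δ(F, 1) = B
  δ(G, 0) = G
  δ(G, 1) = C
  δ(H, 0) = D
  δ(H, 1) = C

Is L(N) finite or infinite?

State A is reachable from the start and can reach an accepting state, and it lies on the cycle A → A.
Traversing that cycle any number of times yields accepted strings of unbounded length, so the language is infinite.

infinite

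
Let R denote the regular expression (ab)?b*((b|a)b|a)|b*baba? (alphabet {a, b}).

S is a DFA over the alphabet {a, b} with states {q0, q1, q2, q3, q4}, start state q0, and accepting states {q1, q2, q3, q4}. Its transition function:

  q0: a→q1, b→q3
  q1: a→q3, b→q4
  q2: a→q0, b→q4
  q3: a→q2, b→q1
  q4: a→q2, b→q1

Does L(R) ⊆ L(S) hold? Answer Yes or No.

Converting the expression R to a DFA (subset construction, then merging equivalent states) gives the minimal DFA with states {r0, r1, r2, r3, r4, r5, r6, r7, r8, r9, r10, r11}, start state r0, accepting states {r1, r4, r5, r6, r7, r9, r10, r11} and transitions r0: a→r1, b→r2; r1: a→r3, b→r4; r2: a→r5, b→r6; r3: a→r3, b→r3; r4: a→r7, b→r8; r5: a→r3, b→r9; r6: a→r5, b→r6; r7: a→r3, b→r10; r8: a→r7, b→r11; r9: a→r10, b→r3; r10: a→r3, b→r3; r11: a→r7, b→r11.
Exploring the product automaton R × S from the start pair (r0, q0), following both machines on each input symbol, reaches 24 state pairs: (r0, q0), (r1, q1), (r2, q3), (r3, q3), (r4, q4), (r5, q2), (r6, q1), (r3, q2), (r3, q1), (r7, q2), (r8, q1), (r3, q0), (r9, q4), (r5, q3), (r6, q4), (r3, q4), (r10, q4), (r7, q3), (r11, q4), (r10, q2), (r9, q1), (r10, q1), (r11, q1), (r10, q3).
R accepts in {r1, r4, r5, r6, r7, r9, r10, r11} and S accepts in {q1, q2, q3, q4}. The reachable pairs whose R-component is accepting are (r1, q1), (r4, q4), (r5, q2), (r6, q1), (r7, q2), (r9, q4), (r5, q3), (r6, q4), (r10, q4), (r7, q3), (r11, q4), (r10, q2), (r9, q1), (r10, q1), (r11, q1), (r10, q3); in each of them the S-component is accepting too, so the product for L(R) \ L(S) (R-component accepting, S-component rejecting) has no reachable accepting pair and the difference is empty.
Hence every string in L(R) is also in L(S).

Yes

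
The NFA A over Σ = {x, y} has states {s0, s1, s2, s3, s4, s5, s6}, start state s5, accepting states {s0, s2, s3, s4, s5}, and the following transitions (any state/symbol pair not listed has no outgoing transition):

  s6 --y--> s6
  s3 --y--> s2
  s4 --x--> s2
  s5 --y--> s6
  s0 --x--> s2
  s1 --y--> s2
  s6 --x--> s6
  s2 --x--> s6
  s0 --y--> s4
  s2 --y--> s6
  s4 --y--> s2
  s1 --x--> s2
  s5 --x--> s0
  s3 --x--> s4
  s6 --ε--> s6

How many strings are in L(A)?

6

The useful subgraph on states {s0, s2, s4, s5} is acyclic, so L(A) is finite; the longest accepting path visits 4 useful states, giving maximum string length 3.
Counting accepting paths from s5 by length: 1 of length 0, 1 of length 1, 2 of length 2, 2 of length 3. Total 6.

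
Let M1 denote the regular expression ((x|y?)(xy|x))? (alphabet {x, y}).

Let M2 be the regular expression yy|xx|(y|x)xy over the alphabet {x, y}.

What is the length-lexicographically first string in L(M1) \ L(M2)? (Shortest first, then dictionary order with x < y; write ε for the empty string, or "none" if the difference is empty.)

ε

The empty string ε is accepted by M1 but not by M2.
Since ε is the unique shortest string, it is the required witness.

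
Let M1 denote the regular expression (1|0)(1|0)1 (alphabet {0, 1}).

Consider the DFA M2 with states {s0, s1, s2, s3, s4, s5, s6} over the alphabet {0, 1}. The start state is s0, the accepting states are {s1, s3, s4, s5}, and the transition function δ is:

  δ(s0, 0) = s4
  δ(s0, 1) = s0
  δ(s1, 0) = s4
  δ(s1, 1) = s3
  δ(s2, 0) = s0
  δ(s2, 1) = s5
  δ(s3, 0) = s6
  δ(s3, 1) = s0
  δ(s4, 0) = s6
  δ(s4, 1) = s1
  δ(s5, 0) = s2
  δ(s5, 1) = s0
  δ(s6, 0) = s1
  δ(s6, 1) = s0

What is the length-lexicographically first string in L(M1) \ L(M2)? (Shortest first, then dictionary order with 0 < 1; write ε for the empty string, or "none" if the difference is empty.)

001

The string 001 is accepted by M1 but not by M2.
No shorter string lies in the difference, and 001 is the lexicographically first length-3 string in L(M1) \ L(M2).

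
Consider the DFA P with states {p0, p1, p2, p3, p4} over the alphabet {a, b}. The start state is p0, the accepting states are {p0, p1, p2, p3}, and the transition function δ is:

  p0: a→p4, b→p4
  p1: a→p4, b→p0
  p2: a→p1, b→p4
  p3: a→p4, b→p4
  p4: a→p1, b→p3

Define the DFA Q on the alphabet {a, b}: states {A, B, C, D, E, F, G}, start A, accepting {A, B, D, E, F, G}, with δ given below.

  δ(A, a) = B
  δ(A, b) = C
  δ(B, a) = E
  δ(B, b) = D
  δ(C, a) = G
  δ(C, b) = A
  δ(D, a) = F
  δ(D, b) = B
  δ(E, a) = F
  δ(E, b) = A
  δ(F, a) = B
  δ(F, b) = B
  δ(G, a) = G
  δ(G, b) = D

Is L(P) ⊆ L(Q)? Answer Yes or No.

Yes

Exploring the product automaton P × Q from the start pair (p0, A), following both machines on each input symbol, reaches 16 state pairs: (p0, A), (p4, B), (p4, C), (p1, E), (p3, D), (p1, G), (p3, A), (p4, F), (p4, G), (p0, D), (p1, B), (p3, B), (p4, E), (p4, D), (p1, F), (p0, B).
P accepts in {p0, p1, p2, p3} and Q accepts in {A, B, D, E, F, G}. The reachable pairs whose P-component is accepting are (p0, A), (p1, E), (p3, D), (p1, G), (p3, A), (p0, D), (p1, B), (p3, B), (p1, F), (p0, B); in each of them the Q-component is accepting too, so the product for L(P) \ L(Q) (P-component accepting, Q-component rejecting) has no reachable accepting pair and the difference is empty.
Hence every string in L(P) is also in L(Q).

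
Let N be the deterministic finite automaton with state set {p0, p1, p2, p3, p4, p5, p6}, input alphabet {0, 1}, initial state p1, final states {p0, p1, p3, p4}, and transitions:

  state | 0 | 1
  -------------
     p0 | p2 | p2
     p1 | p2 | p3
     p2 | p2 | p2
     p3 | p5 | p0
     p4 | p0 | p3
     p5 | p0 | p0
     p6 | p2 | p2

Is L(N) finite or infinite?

finite

The useful states (reachable from p1 and able to reach an accepting state) are {p0, p1, p3, p5}.
Restricted to these states the transition graph has no cycle, so every accepting path has bounded length and L is finite.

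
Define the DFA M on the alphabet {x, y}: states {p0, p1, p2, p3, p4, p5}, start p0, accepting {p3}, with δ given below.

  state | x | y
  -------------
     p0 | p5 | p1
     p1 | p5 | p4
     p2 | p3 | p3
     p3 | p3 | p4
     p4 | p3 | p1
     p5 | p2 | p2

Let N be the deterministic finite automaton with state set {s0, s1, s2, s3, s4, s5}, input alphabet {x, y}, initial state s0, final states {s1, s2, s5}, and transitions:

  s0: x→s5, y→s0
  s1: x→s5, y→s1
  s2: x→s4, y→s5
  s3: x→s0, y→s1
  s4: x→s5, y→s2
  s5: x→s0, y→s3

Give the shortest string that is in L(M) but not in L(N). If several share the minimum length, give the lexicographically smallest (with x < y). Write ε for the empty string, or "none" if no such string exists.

The string xxy is accepted by M but not by N.
No shorter string lies in the difference, and xxy is the lexicographically first length-3 string in L(M) \ L(N).

xxy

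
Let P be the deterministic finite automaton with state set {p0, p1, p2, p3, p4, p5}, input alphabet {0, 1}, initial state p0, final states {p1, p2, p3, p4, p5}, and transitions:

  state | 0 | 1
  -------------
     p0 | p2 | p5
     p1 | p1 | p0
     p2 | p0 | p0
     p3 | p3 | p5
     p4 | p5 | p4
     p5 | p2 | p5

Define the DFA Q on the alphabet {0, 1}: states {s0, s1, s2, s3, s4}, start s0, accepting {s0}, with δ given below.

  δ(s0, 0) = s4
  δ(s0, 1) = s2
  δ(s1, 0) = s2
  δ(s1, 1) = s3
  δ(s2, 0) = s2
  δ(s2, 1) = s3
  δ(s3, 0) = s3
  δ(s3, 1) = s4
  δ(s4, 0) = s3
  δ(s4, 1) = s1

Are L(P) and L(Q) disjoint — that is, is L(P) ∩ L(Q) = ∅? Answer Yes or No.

Exploring the product automaton P × Q from the start pair (p0, s0), following both machines on each input symbol, reaches 12 state pairs: (p0, s0), (p2, s4), (p5, s2), (p0, s3), (p0, s1), (p2, s2), (p5, s3), (p2, s3), (p5, s4), (p0, s2), (p0, s4), (p5, s1).
P accepts in {p1, p2, p3, p4, p5} and Q accepts in {s0}; no reachable pair has both components accepting, so no string drives both machines to acceptance simultaneously and L(P) ∩ L(Q) = ∅.
So no string is accepted by both, and the intersection is empty.

Yes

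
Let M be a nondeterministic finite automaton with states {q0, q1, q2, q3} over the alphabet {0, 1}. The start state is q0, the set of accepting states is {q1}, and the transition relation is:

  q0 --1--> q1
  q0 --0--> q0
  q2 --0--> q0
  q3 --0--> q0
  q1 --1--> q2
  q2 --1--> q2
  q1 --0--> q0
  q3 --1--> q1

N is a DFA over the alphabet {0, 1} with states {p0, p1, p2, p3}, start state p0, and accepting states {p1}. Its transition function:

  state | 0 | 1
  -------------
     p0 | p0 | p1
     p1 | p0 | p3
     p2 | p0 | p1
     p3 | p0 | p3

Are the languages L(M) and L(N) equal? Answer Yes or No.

Exploring the product automaton M × N from the start pair (q0, p0), following both machines on each input symbol, reaches 3 state pairs: (q0, p0), (q1, p1), (q2, p3).
M accepts in {q1} and N accepts in {p1}. In every reachable pair the two components are either both accepting — (q1, p1) — or both non-accepting, so no string is accepted by exactly one of the machines: L(M) \ L(N) and L(N) \ L(M) are both empty.
Hence every string is accepted by M iff it is accepted by N, and the two languages coincide.

Yes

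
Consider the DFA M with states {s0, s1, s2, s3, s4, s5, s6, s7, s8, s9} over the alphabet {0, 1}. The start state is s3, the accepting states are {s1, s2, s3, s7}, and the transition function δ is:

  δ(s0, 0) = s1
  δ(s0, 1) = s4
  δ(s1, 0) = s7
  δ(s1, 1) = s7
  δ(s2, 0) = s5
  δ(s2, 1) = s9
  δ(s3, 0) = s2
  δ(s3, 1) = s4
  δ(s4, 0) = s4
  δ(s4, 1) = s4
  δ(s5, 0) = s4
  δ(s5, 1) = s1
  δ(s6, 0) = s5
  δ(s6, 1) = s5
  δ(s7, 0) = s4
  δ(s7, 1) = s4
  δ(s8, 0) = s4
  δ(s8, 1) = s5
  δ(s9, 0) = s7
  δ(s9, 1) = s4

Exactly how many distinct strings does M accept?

The useful subgraph on states {s1, s2, s3, s5, s7, s9} is acyclic, so L(M) is finite; the longest accepting path visits 5 useful states, giving maximum string length 4.
Counting accepting paths from s3 by length: 1 of length 0, 1 of length 1, 2 of length 3, 2 of length 4. Total 6.

6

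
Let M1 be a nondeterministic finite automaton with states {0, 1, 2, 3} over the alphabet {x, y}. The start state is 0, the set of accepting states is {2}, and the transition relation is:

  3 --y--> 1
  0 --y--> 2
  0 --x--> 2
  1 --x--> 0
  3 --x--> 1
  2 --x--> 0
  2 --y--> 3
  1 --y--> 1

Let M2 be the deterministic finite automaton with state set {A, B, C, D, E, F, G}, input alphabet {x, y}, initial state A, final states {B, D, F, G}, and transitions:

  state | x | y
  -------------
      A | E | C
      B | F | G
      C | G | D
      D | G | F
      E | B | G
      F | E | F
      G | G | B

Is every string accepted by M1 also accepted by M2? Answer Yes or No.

No

The string x is in L(M1) but not in L(M2).
So L(M1) ⊄ L(M2).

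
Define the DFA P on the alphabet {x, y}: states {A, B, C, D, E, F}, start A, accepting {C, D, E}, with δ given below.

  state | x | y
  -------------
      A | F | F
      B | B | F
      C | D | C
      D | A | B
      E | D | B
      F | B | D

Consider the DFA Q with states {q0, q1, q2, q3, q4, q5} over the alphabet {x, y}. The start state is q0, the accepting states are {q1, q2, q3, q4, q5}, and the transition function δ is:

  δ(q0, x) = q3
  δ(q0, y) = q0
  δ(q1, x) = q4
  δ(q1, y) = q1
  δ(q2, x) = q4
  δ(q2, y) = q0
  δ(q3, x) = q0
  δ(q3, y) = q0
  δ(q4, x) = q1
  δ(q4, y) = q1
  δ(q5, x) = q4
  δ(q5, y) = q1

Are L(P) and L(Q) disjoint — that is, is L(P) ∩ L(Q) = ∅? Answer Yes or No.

Exploring the product automaton P × Q from the start pair (A, q0), following both machines on each input symbol, reaches 7 state pairs: (A, q0), (F, q3), (F, q0), (B, q0), (D, q0), (B, q3), (A, q3).
P accepts in {C, D, E} and Q accepts in {q1, q2, q3, q4, q5}; no reachable pair has both components accepting, so no string drives both machines to acceptance simultaneously and L(P) ∩ L(Q) = ∅.
So no string is accepted by both, and the intersection is empty.

Yes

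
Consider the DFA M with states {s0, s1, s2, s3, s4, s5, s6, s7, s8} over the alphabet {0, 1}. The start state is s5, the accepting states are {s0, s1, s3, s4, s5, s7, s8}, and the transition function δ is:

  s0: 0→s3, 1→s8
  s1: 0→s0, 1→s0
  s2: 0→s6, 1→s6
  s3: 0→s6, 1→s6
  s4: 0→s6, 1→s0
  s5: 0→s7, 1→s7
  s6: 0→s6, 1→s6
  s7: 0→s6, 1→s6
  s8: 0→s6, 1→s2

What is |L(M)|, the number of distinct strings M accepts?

3

The useful subgraph on states {s5, s7} is acyclic, so L(M) is finite; the longest accepting path visits 2 useful states, giving maximum string length 1.
Counting accepting paths from s5 by length: 1 of length 0, 2 of length 1. Total 3.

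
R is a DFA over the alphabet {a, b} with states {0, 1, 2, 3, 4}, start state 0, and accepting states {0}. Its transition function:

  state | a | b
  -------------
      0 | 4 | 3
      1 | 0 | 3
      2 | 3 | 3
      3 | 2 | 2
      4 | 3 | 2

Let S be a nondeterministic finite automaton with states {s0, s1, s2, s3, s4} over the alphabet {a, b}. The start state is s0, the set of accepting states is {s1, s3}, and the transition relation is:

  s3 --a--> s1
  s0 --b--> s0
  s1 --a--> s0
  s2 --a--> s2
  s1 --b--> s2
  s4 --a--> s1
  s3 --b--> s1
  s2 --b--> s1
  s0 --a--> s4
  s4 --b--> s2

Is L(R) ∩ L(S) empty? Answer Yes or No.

Exploring the product automaton R × S from the start pair (0, s0), following both machines on each input symbol, reaches 10 state pairs: (0, s0), (4, s4), (3, s0), (3, s1), (2, s2), (2, s4), (2, s0), (3, s2), (3, s4), (2, s1).
R accepts in {0} and S accepts in {s1, s3}; no reachable pair has both components accepting, so no string drives both machines to acceptance simultaneously and L(R) ∩ L(S) = ∅.
So no string is accepted by both, and the intersection is empty.

Yes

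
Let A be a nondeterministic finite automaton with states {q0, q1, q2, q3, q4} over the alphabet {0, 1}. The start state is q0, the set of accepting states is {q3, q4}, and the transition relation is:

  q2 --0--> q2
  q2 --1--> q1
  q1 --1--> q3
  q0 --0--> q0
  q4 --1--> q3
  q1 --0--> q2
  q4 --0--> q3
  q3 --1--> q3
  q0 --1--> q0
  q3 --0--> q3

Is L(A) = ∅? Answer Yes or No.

The states reachable from the start state are {q0}.
None of the accepting states {q3, q4} is reachable, so no string is accepted and L(A) = ∅.

Yes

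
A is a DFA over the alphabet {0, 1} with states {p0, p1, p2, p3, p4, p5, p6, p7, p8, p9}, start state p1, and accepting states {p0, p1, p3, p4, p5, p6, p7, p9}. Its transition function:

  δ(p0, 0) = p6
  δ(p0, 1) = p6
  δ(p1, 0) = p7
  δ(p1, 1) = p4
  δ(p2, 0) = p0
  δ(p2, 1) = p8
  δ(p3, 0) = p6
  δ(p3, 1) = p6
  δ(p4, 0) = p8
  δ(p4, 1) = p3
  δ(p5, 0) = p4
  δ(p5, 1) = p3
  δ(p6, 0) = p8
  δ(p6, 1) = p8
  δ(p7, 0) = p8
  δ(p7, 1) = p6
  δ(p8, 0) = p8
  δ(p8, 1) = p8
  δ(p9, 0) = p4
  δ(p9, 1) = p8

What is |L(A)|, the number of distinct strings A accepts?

The useful subgraph on states {p1, p3, p4, p6, p7} is acyclic, so L(A) is finite; the longest accepting path visits 4 useful states, giving maximum string length 3.
Counting accepting paths from p1 by length: 1 of length 0, 2 of length 1, 2 of length 2, 2 of length 3. Total 7.

7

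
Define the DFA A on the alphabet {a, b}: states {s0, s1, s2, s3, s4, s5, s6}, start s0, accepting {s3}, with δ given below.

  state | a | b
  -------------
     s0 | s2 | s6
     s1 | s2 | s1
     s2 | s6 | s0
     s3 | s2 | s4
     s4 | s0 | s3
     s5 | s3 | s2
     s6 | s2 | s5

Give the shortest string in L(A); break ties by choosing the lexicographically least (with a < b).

A breadth-first search from s0 reaches an accepting state first via the path s0 → s6 → s5 → s3 on input bba.
No string of length < 3 is accepted (BFS exhausts all shorter strings without reaching an accepting state), and bba is the lexicographically least accepting string of length 3.

bba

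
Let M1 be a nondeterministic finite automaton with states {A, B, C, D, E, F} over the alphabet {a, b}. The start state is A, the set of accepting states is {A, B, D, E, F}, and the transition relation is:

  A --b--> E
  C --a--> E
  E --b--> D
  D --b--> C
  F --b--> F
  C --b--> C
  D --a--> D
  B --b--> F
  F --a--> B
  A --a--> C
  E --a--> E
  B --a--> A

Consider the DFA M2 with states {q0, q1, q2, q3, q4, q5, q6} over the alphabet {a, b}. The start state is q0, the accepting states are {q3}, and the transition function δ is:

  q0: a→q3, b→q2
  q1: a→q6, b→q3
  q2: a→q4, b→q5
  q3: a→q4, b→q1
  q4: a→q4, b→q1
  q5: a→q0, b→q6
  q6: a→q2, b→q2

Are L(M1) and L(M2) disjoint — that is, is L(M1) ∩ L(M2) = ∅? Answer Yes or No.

No

The string bbaa is accepted by both M1 and M2.
Hence L(M1) ∩ L(M2) ≠ ∅.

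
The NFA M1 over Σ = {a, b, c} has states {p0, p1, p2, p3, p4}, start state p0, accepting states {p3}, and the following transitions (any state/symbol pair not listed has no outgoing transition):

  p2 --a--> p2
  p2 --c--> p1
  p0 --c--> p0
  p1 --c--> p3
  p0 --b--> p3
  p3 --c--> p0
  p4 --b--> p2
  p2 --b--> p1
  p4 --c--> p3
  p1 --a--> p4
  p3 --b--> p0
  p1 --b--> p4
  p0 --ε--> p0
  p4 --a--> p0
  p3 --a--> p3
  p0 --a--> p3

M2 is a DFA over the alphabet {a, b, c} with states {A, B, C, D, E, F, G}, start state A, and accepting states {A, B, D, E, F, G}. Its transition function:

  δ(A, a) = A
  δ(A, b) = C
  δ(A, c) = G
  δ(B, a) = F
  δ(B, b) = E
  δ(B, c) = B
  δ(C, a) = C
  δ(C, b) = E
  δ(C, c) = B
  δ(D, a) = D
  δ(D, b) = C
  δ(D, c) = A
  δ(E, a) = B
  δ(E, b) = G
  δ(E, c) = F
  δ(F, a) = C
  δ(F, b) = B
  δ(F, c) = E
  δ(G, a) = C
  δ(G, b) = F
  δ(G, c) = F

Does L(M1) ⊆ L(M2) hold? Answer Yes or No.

The string b is in L(M1) but not in L(M2).
So L(M1) ⊄ L(M2).

No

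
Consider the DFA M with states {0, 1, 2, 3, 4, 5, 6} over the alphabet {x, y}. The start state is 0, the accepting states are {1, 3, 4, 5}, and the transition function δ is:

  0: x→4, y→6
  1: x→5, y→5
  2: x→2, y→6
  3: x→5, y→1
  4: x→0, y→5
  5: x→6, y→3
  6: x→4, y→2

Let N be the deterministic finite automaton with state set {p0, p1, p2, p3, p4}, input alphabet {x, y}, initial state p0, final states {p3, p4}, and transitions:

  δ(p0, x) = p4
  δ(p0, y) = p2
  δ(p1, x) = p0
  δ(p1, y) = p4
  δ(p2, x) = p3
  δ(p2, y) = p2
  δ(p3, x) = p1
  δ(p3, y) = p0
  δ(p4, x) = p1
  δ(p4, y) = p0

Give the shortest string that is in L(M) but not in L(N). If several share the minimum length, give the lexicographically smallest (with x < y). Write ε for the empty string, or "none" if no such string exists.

xy

The string xy is accepted by M but not by N.
No shorter string lies in the difference, and xy is the lexicographically first length-2 string in L(M) \ L(N).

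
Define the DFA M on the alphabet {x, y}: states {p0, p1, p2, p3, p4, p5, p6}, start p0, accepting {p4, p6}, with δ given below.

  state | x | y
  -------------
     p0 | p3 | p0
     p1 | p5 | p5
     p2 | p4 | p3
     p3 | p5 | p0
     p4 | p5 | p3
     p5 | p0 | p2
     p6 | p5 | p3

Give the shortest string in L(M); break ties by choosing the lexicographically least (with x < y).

A breadth-first search from p0 reaches an accepting state first via the path p0 → p3 → p5 → p2 → p4 on input xxyx.
No string of length < 4 is accepted (BFS exhausts all shorter strings without reaching an accepting state), and xxyx is the lexicographically least accepting string of length 4.

xxyx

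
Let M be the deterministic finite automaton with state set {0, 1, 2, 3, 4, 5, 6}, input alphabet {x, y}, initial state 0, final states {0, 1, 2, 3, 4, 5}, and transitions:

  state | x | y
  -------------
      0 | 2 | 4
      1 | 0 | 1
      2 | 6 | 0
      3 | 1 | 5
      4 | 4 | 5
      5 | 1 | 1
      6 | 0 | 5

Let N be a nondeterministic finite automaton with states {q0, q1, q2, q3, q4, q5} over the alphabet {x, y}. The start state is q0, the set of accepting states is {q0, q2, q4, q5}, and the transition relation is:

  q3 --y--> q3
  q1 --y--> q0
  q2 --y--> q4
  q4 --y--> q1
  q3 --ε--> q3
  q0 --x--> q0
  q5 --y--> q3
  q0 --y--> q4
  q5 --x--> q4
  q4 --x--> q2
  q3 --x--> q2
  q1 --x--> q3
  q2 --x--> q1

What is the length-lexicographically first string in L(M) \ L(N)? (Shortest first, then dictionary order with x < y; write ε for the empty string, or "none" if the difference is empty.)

yy

The string yy is accepted by M but not by N.
No shorter string lies in the difference, and yy is the lexicographically first length-2 string in L(M) \ L(N).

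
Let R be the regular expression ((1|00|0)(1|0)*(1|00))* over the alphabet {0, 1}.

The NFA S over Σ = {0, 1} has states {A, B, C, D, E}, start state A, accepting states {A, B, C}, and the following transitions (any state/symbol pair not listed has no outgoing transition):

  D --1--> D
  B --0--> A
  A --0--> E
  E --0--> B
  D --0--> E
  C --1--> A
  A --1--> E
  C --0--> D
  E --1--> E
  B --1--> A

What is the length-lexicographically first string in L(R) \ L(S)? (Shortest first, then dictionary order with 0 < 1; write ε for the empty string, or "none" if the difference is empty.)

01

The string 01 is accepted by R but not by S.
No shorter string lies in the difference, and 01 is the lexicographically first length-2 string in L(R) \ L(S).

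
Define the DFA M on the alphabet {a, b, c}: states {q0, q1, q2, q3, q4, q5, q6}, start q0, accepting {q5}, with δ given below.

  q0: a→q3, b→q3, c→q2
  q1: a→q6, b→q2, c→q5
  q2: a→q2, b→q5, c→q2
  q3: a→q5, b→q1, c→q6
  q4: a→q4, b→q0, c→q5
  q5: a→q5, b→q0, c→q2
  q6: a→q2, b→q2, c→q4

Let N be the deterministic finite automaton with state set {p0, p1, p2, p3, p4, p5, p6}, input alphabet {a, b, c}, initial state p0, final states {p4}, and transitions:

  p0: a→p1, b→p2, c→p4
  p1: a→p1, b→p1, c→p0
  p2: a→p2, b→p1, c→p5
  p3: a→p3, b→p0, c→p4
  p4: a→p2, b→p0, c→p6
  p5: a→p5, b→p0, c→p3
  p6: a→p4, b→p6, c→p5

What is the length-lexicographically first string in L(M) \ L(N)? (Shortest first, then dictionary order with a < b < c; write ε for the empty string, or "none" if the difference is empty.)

The string aa is accepted by M but not by N.
No shorter string lies in the difference, and aa is the lexicographically first length-2 string in L(M) \ L(N).

aa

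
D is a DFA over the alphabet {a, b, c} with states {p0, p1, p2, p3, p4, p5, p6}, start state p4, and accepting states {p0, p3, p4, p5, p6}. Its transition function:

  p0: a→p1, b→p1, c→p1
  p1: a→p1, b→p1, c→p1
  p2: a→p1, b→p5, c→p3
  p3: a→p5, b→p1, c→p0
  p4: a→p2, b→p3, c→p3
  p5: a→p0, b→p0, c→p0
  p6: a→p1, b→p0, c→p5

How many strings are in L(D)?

23

The useful subgraph on states {p0, p2, p3, p4, p5} is acyclic, so L(D) is finite; the longest accepting path visits 5 useful states, giving maximum string length 4.
Counting accepting paths from p4 by length: 1 of length 0, 2 of length 1, 6 of length 2, 11 of length 3, 3 of length 4. Total 23.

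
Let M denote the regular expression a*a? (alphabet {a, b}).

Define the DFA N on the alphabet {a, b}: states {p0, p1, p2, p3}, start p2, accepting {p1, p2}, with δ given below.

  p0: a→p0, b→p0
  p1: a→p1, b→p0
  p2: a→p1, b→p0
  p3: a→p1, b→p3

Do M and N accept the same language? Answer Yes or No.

Yes

Converting the expression M to a DFA (subset construction, then merging equivalent states) gives the minimal DFA with states {m0, m1}, start state m0, accepting states {m0} and transitions m0: a→m0, b→m1; m1: a→m1, b→m1.
Exploring the product automaton M × N from the start pair (m0, p2), following both machines on each input symbol, reaches 3 state pairs: (m0, p2), (m0, p1), (m1, p0).
M accepts in {m0} and N accepts in {p1, p2}. In every reachable pair the two components are either both accepting — (m0, p2), (m0, p1) — or both non-accepting, so no string is accepted by exactly one of the machines: L(M) \ L(N) and L(N) \ L(M) are both empty.
Hence every string is accepted by M iff it is accepted by N, and the two languages coincide.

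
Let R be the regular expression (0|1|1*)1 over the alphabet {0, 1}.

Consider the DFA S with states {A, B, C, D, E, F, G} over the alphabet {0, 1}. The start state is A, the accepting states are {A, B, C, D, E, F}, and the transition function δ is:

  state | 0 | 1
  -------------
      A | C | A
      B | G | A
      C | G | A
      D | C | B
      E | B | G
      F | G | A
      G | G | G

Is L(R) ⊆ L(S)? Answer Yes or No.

Yes

Converting the expression R to a DFA (subset construction, then merging equivalent states) gives the minimal DFA with states {r0, r1, r2, r3, r4}, start state r0, accepting states {r2, r4} and transitions r0: 0→r1, 1→r2; r1: 0→r3, 1→r4; r2: 0→r3, 1→r2; r3: 0→r3, 1→r3; r4: 0→r3, 1→r3.
Exploring the product automaton R × S from the start pair (r0, A), following both machines on each input symbol, reaches 7 state pairs: (r0, A), (r1, C), (r2, A), (r3, G), (r4, A), (r3, C), (r3, A).
R accepts in {r2, r4} and S accepts in {A, B, C, D, E, F}. The reachable pairs whose R-component is accepting are (r2, A), (r4, A); in each of them the S-component is accepting too, so the product for L(R) \ L(S) (R-component accepting, S-component rejecting) has no reachable accepting pair and the difference is empty.
Hence every string in L(R) is also in L(S).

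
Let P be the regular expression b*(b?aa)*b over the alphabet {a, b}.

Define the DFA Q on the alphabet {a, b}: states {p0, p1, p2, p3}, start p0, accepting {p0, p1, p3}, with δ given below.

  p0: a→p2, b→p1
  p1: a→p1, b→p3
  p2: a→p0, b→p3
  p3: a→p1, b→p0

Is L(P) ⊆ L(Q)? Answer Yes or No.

Yes

Converting the expression P to a DFA (subset construction, then merging equivalent states) gives the minimal DFA with states {r0, r1, r2, r3, r4, r5}, start state r0, accepting states {r2, r5} and transitions r0: a→r1, b→r2; r1: a→r3, b→r4; r2: a→r1, b→r2; r3: a→r1, b→r5; r4: a→r4, b→r4; r5: a→r1, b→r4.
Exploring the product automaton P × Q from the start pair (r0, p0), following both machines on each input symbol, reaches 14 state pairs: (r0, p0), (r1, p2), (r2, p1), (r3, p0), (r4, p3), (r1, p1), (r2, p3), (r5, p1), (r4, p1), (r4, p0), (r3, p1), (r2, p0), (r4, p2), (r5, p3).
P accepts in {r2, r5} and Q accepts in {p0, p1, p3}. The reachable pairs whose P-component is accepting are (r2, p1), (r2, p3), (r5, p1), (r2, p0), (r5, p3); in each of them the Q-component is accepting too, so the product for L(P) \ L(Q) (P-component accepting, Q-component rejecting) has no reachable accepting pair and the difference is empty.
Hence every string in L(P) is also in L(Q).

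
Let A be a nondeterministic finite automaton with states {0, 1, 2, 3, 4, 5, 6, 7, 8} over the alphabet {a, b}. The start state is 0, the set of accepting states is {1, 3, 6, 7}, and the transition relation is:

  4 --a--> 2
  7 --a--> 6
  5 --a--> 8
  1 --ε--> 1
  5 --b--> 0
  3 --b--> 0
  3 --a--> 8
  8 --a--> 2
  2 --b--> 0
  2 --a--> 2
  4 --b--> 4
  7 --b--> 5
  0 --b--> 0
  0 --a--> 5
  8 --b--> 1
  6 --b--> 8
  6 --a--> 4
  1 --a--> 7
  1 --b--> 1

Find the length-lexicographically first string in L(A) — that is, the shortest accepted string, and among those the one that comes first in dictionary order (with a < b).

aab

A breadth-first search from 0 reaches an accepting state first via the path 0 → 5 → 8 → 1 on input aab.
No string of length < 3 is accepted (BFS exhausts all shorter strings without reaching an accepting state), and aab is the lexicographically least accepting string of length 3.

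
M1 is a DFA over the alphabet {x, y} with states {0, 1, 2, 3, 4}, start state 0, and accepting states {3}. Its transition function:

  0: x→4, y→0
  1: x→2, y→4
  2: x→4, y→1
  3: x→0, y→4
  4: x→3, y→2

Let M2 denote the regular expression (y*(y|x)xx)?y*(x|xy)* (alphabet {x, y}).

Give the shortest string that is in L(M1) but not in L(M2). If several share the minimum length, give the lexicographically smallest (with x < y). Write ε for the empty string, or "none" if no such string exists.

xyyyx

The string xyyyx is accepted by M1 but not by M2.
No shorter string lies in the difference, and xyyyx is the lexicographically first length-5 string in L(M1) \ L(M2).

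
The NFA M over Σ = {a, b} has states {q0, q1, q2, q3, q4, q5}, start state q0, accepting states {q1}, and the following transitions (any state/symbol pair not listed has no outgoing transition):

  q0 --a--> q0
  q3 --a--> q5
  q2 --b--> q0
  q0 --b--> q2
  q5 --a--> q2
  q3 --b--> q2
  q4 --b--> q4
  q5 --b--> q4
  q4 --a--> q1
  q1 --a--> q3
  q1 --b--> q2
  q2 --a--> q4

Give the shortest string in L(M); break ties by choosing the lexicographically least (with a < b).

baa

A breadth-first search from q0 reaches an accepting state first via the path q0 → q2 → q4 → q1 on input baa.
No string of length < 3 is accepted (BFS exhausts all shorter strings without reaching an accepting state), and baa is the lexicographically least accepting string of length 3.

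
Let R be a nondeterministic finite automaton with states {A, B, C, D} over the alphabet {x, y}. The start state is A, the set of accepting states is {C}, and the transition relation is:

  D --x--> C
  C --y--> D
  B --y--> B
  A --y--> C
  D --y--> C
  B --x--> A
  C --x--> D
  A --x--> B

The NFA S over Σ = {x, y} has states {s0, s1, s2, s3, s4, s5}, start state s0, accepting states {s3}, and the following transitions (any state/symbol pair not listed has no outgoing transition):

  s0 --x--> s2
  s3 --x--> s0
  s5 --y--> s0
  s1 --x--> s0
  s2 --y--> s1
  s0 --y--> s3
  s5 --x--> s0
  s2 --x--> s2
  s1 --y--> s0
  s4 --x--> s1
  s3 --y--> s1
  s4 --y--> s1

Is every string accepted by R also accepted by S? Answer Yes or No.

No

The string xxy is in L(R) but not in L(S).
So L(R) ⊄ L(S).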